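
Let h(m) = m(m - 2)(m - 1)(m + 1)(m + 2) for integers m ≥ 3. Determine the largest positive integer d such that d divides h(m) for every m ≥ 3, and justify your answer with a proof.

Computing the first values: h(3) = 120 and h(4) = 720; gcd(120, 720) = 120, so d ≤ 120.
We prove 120 | m(m - 2)(m - 1)(m + 1)(m + 2) for all m ≥ 3 by induction on m.
Base step (m = 3): h(3) = 120 = 120·(1), so 120 | h(3).
Inductive step: suppose the statement holds for some i ≥ 3, i.e. 120 | h(i). Then
h(i+1) − h(i) = (i-1)·i·(i+1)·(i+2)·(i+3) − (i-2)·(i-1)·i·(i+1)·(i+2) = (i-1)·i·(i+1)·(i+2)·[(i+3) − (i-2)] = 5·(i-1)·i·(i+1)·(i+2). The product of 4 consecutive integers is divisible by (4)! = 24, so h(i+1) − h(i) is divisible by 5·24 = 120. By the inductive hypothesis 120 | h(i), hence 120 | h(i+1).
Hence, by induction on m, the claim holds for every m ≥ 3.
Therefore the largest such d is 120.

d = 120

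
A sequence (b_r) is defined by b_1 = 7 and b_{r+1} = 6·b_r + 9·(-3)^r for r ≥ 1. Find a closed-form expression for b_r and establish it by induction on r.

b_r = -(-3)^r + 4·6^(r - 1)

Computing the first terms: b_1 = 7, b_2 = 15, b_3 = 171. This suggests b_r = -(-3)^r + 4·6^(r - 1).
Base case (r = 1): the formula gives 7 = 7 = b_1.
Inductive step: assume the claim holds for r = i, so b_i = -(-3)^i + 4·6^(i - 1).
Then b_{i+1} = 6·b_i + 9·(-3)^i = 6·(-(-3)^i + 4·6^(i - 1)) + 9·(-3)^i = -(-3)^(i + 1) + 4·6^i = -(-3)^(i+1) + 4·6^((i+1) - 1),
which is the claimed formula at r = i+1.
Hence, by induction on r, the claim holds for every r ≥ 1.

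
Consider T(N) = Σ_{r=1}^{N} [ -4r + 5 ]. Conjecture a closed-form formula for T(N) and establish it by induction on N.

T(N) = -N(2N - 3)

We claim T(N) = -N(2N - 3) for all N ≥ 1.
Base case (N = 1): T(1) = 1, and the closed form gives 1. They agree.
Inductive step: suppose the statement holds for some r ≥ 1, so T(r) = r(-2r + 3).
Then T(r+1) = T(r) + (-4r + 1) = (r(-2r + 3)) + (-4r + 1).
Simplifying, T(r+1) = -(r + 1)(2r - 1) = -(r+1)(2(r+1) - 3),
which is the closed form with N = r+1.
This completes the induction.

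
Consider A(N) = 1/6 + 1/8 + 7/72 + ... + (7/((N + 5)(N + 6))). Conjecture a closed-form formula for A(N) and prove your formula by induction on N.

We claim A(N) = 7N/(6(N + 6)) for all N ≥ 1.
When N = 1: A(1) = 1/6, and the closed form gives 1/6. They agree.
Suppose the result is true for N = j, so A(j) = 7j/(6(j + 6)).
Then A(j+1) = A(j) + (7/((j + 6)(j + 7))) = (7j/(6(j + 6))) + (7/((j + 6)(j + 7))).
Simplifying, A(j+1) = 7(j + 1)/(6(j + 7)) = 7(j+1)/(6((j+1) + 6)),
which is the closed form with N = j+1.
By the principle of mathematical induction, the result holds for all N ≥ 1.

A(N) = 7N/(6(N + 6))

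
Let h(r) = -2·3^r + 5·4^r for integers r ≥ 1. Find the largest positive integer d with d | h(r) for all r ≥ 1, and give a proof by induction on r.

d = 2

Computing the first values: h(1) = 14 and h(2) = 62; gcd(14, 62) = 2, so d ≤ 2.
We prove 2 | -2·3^r + 5·4^r for all r ≥ 1 by induction on r.
Base step (r = 1): h(1) = 14 = 2·(7), so 2 | h(1).
For the inductive step, assume it holds for an arbitrary k ≥ 1, i.e. 2 | h(k). Then
h(k+1) − 4·h(k) = (-2·3^(k+1) + 5·4^(k+1)) − 4·(-2·3^k + 5·4^k) = (-2)·3^k·(3 − 4) = (2)·3^k. Since 2 | h(k) by the inductive hypothesis, 2 | 4·h(k); and 2 | 2 since 2 = 2·1. Therefore 2 | h(k+1).
This completes the induction.
Therefore the largest such d is 2.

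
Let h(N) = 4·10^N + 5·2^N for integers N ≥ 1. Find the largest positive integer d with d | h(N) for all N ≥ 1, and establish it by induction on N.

Computing the first values: h(1) = 50 and h(2) = 420; gcd(50, 420) = 10, so d ≤ 10.
We prove 10 | 4·10^N + 5·2^N for all N ≥ 1 by induction on N.
When N = 1: h(1) = 50 = 10·(5), so 10 | h(1).
For the inductive step, assume it holds for an arbitrary k ≥ 1, i.e. 10 | h(k). Then
h(k+1) − 10·h(k) = (4·10^(k+1) + 5·2^(k+1)) − 10·(4·10^k + 5·2^k) = (5)·2^k·(2 − 10) = (-40)·2^k. Since 10 | h(k) by the inductive hypothesis, 10 | 10·h(k); and 10 | -40 since -40 = 10·-4. Therefore 10 | h(k+1).
This completes the induction.
Therefore the largest such d is 10.

d = 10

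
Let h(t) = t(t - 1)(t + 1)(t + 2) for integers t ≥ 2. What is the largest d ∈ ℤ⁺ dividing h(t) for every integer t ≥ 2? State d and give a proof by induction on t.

Computing the first values: h(2) = 24 and h(3) = 120; gcd(24, 120) = 24, so d ≤ 24.
We prove 24 | t(t - 1)(t + 1)(t + 2) for all t ≥ 2 by induction on t.
For the base case t = 2: h(2) = 24 = 24·(1), so 24 | h(2).
For the inductive step, assume it holds for an arbitrary r ≥ 2, i.e. 24 | h(r). Then
h(r+1) − h(r) = r·(r+1)·(r+2)·(r+3) − (r-1)·r·(r+1)·(r+2) = r·(r+1)·(r+2)·[(r+3) − (r-1)] = 4·r·(r+1)·(r+2). The product of 3 consecutive integers is divisible by (3)! = 6, so h(r+1) − h(r) is divisible by 4·6 = 24. By the inductive hypothesis 24 | h(r), hence 24 | h(r+1).
This completes the induction.
Therefore the largest such d is 24.

d = 24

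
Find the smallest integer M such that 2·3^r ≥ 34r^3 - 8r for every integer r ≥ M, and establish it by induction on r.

At r = 8: 13122 < 17344, so the inequality fails and M ≥ 9. We prove 2·3^r ≥ 34r^3 - 8r for all r ≥ 9.
For the base case r = 9: 2·3^r = 39366 and 34r^3 - 8r = 24714, so 39366 ≥ 24714.
For the inductive step, assume it holds for an arbitrary p ≥ 9, so 2·3^p ≥ 34p^3 - 8p.
Then 2·3^(p + 1) = 3·(2·3^p) ≥ 3·(34p^3 - 8p).
Also, for p ≥ 9 we have 3·(34p^3 - 8p) ≥ 34(p+1)^3 - 8(p+1), since 3·(34p^3 - 8p) − (34(p+1)^3 - 8(p+1)) = 68p^3 - 102p^2 - 118p - 26, which is nonnegative for all p ≥ 9.
Combining, 2·3^(p + 1) ≥ 34(p+1)^3 - 8(p+1).
This completes the induction.
Hence the smallest such M is 9.

M = 9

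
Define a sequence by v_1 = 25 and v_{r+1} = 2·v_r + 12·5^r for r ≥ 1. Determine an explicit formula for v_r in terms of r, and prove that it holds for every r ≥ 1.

v_r = 5·2^(r - 1) + 4·5^r

Computing the first terms: v_1 = 25, v_2 = 110, v_3 = 520. This suggests v_r = 5·2^(r - 1) + 4·5^r.
Base step (r = 1): the formula gives 25 = 25 = v_1.
Inductive step: suppose the statement holds for some p ≥ 1, so v_p = 5·2^(p - 1) + 4·5^p.
Then v_{p+1} = 2·v_p + 12·5^p = 2·(5·2^(p - 1) + 4·5^p) + 12·5^p = 5·2^p + 4·5^(p + 1) = 5·2^((p+1) - 1) + 4·5^(p+1),
which is the claimed formula at r = p+1.
This completes the induction.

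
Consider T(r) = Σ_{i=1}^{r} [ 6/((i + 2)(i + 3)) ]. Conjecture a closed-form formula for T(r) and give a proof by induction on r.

T(r) = 2r/(r + 3)

We claim T(r) = 2r/(r + 3) for all r ≥ 1.
For the base case r = 1: T(1) = 1/2, and the closed form gives 1/2. They agree.
Suppose the result is true for r = i, so T(i) = 2i/(i + 3).
Then T(i+1) = T(i) + (6/((i + 3)(i + 4))) = (2i/(i + 3)) + (6/((i + 3)(i + 4))).
Simplifying, T(i+1) = 2(i + 1)/(i + 4) = 2(i+1)/((i+1) + 3),
which is the closed form with r = i+1.
Hence, by induction on r, the claim holds for every r ≥ 1.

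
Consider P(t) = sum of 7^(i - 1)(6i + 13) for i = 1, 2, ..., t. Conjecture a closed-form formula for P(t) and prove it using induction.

P(t) = 7^t(t + 2) - 2

We claim P(t) = 7^t(t + 2) - 2 for all t ≥ 1.
When t = 1: P(1) = 19, and the closed form gives 19. They agree.
For the inductive step, assume it holds for an arbitrary i ≥ 1, so P(i) = 7^i(i + 2) - 2.
Then P(i+1) = P(i) + (7^i(6i + 19)) = (7^i(i + 2) - 2) + (7^i(6i + 19)).
Simplifying, P(i+1) = 7·7^i·i + 21·7^i - 2 = 7^(i+1)((i+1) + 2) - 2,
which is the closed form with t = i+1.
By the principle of mathematical induction, the result holds for all t ≥ 1.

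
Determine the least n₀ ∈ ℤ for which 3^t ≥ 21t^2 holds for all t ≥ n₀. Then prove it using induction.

At t = 6: 729 < 756, so the inequality fails and n₀ ≥ 7. We prove 3^t ≥ 21t^2 for all t ≥ 7.
Base case (t = 7): 3^t = 2187 and 21t^2 = 1029, so 2187 ≥ 1029.
Inductive step: assume the claim holds for t = i, so 3^i ≥ 21i^2.
Then 3^(i + 1) = 3·(3^i) ≥ 3·(21i^2).
Also, for i ≥ 7 we have 3·(21i^2) ≥ 21(i+1)^2, since 3 ≥ (1 + 1/i)^2 for all i ≥ 7.
Combining, 3^(i + 1) ≥ 21(i+1)^2.
Hence, by induction on t, the claim holds for every t ≥ 7.
Hence the smallest such n₀ is 7.

n₀ = 7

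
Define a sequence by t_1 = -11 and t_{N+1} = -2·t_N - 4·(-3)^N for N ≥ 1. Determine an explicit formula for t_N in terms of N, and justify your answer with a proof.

Computing the first terms: t_1 = -11, t_2 = 34, t_3 = -104. This suggests t_N = (-2)^(N - 1) + 4(-3)^N.
For the base case N = 1: the formula gives -11 = -11 = t_1.
Inductive step: suppose the statement holds for some r ≥ 1, so t_r = (-2)^(r - 1) + 4(-3)^r.
Then t_{r+1} = -2·t_r - 4·(-3)^r = -2·((-2)^(r - 1) + 4(-3)^r) - 4·(-3)^r = (-2)^r + 4(-3)^(r + 1) = (-2)^((r+1) - 1) + 4(-3)^(r+1),
which is the claimed formula at N = r+1.
Hence, by induction on N, the claim holds for every N ≥ 1.

t_N = (-2)^(N - 1) + 4(-3)^N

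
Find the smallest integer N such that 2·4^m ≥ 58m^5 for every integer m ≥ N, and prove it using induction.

At m = 11: 8388608 < 9340958, so the inequality fails and N ≥ 12. We prove 2·4^m ≥ 58m^5 for all m ≥ 12.
When m = 12: 2·4^m = 33554432 and 58m^5 = 14432256, so 33554432 ≥ 14432256.
For the inductive step, assume it holds for an arbitrary j ≥ 12, so 2·4^j ≥ 58j^5.
Then 2·4^(j + 1) = 4·(2·4^j) ≥ 4·(58j^5).
Also, for j ≥ 12 we have 4·(58j^5) ≥ 58(j+1)^5, since 4 ≥ (1 + 1/j)^5 for all j ≥ 12.
Combining, 2·4^(j + 1) ≥ 58(j+1)^5.
Hence, by induction on m, the claim holds for every m ≥ 12.
Hence the smallest such N is 12.

N = 12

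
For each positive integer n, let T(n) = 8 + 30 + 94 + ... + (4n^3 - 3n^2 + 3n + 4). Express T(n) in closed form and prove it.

We claim T(n) = n(n^3 + n^2 + n + 5) for all n ≥ 1.
Base case (n = 1): T(1) = 8, and the closed form gives 8. They agree.
Suppose the result is true for n = i, so T(i) = i(i^3 + i^2 + i + 5).
Then T(i+1) = T(i) + (4i^3 + 9i^2 + 9i + 8) = (i(i^3 + i^2 + i + 5)) + (4i^3 + 9i^2 + 9i + 8).
Simplifying, T(i+1) = (i + 1)(i^3 + 4i^2 + 6i + 8) = (i+1)((i+1)^3 + (i+1)^2 + (i+1) + 5),
which is the closed form with n = i+1.
This completes the induction.

T(n) = n(n^3 + n^2 + n + 5)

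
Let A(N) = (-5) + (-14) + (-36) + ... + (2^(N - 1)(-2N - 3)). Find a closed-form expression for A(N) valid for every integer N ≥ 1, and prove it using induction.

A(N) = -2^N(2N + 1) + 1

We claim A(N) = -2^N(2N + 1) + 1 for all N ≥ 1.
Base case (N = 1): A(1) = -5, and the closed form gives -5. They agree.
Suppose the result is true for N = m, so A(m) = -2^m(2m + 1) + 1.
Then A(m+1) = A(m) + (2^m(-2m - 5)) = (-2^m(2m + 1) + 1) + (2^m(-2m - 5)).
Simplifying, A(m+1) = -4·2^m·m - 6·2^m + 1 = -2^(m+1)(2(m+1) + 1) + 1,
which is the closed form with N = m+1.
This completes the induction.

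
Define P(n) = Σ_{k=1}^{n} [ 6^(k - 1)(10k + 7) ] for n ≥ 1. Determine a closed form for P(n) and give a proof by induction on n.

We claim P(n) = 6^n(2n + 1) - 1 for all n ≥ 1.
Base case (n = 1): P(1) = 17, and the closed form gives 17. They agree.
Inductive step: assume the claim holds for n = k, so P(k) = 6^k(2k + 1) - 1.
Then P(k+1) = P(k) + (6^k(10k + 17)) = (6^k(2k + 1) - 1) + (6^k(10k + 17)).
Simplifying, P(k+1) = 12·6^k·k + 18·6^k - 1 = 6^(k+1)(2(k+1) + 1) - 1,
which is the closed form with n = k+1.
Hence, by induction on n, the claim holds for every n ≥ 1.

P(n) = 6^n(2n + 1) - 1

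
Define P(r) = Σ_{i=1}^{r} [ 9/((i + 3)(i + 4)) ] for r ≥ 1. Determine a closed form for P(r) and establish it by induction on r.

P(r) = 9r/(4(r + 4))

We claim P(r) = 9r/(4(r + 4)) for all r ≥ 1.
When r = 1: P(1) = 9/20, and the closed form gives 9/20. They agree.
For the inductive step, assume it holds for an arbitrary i ≥ 1, so P(i) = 9i/(4(i + 4)).
Then P(i+1) = P(i) + (9/((i + 4)(i + 5))) = (9i/(4(i + 4))) + (9/((i + 4)(i + 5))).
Simplifying, P(i+1) = 9(i + 1)/(4(i + 5)) = 9(i+1)/(4((i+1) + 4)),
which is the closed form with r = i+1.
This completes the induction.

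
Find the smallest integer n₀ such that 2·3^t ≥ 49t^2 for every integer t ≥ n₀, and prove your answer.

n₀ = 7

At t = 6: 1458 < 1764, so the inequality fails and n₀ ≥ 7. We prove 2·3^t ≥ 49t^2 for all t ≥ 7.
For the base case t = 7: 2·3^t = 4374 and 49t^2 = 2401, so 4374 ≥ 2401.
For the inductive step, assume it holds for an arbitrary r ≥ 7, so 2·3^r ≥ 49r^2.
Then 2·3^(r + 1) = 3·(2·3^r) ≥ 3·(49r^2).
Also, for r ≥ 7 we have 3·(49r^2) ≥ 49(r+1)^2, since 3 ≥ (1 + 1/r)^2 for all r ≥ 7.
Combining, 2·3^(r + 1) ≥ 49(r+1)^2.
This completes the induction.
Hence the smallest such n₀ is 7.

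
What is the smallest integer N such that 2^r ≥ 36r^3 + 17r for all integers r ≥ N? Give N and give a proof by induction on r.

At r = 17: 131072 < 177157, so the inequality fails and N ≥ 18. We prove 2^r ≥ 36r^3 + 17r for all r ≥ 18.
Base step (r = 18): 2^r = 262144 and 36r^3 + 17r = 210258, so 262144 ≥ 210258.
Inductive step: assume the claim holds for r = p, so 2^p ≥ 36p^3 + 17p.
Then 2^(p + 1) = 2·(2^p) ≥ 2·(36p^3 + 17p).
Also, for p ≥ 18 we have 2·(36p^3 + 17p) ≥ 36(p+1)^3 + 17(p+1), since 2·(36p^3 + 17p) − (36(p+1)^3 + 17(p+1)) = 36p^3 - 108p^2 - 91p - 53, which is nonnegative for all p ≥ 18.
Combining, 2^(p + 1) ≥ 36(p+1)^3 + 17(p+1).
By induction, the statement is established for all r ≥ 18.
Hence the smallest such N is 18.

N = 18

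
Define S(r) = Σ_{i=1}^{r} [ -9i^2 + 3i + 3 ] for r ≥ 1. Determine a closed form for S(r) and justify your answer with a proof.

S(r) = -3r(r^2 + r - 1)

We claim S(r) = -3r(r^2 + r - 1) for all r ≥ 1.
When r = 1: S(1) = -3, and the closed form gives -3. They agree.
Suppose the result is true for r = i, so S(i) = 3i(-i^2 - i + 1).
Then S(i+1) = S(i) + (3i - 9(i + 1)^2 + 6) = (3i(-i^2 - i + 1)) + (3i - 9(i + 1)^2 + 6).
Simplifying, S(i+1) = -3(i + 1)(i^2 + 3i + 1) = -3(i+1)((i+1)^2 + (i+1) - 1),
which is the closed form with r = i+1.
This completes the induction.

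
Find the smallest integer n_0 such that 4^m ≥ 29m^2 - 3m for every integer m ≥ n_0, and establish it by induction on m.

n_0 = 5

At m = 4: 256 < 452, so the inequality fails and n_0 ≥ 5. We prove 4^m ≥ 29m^2 - 3m for all m ≥ 5.
For the base case m = 5: 4^m = 1024 and 29m^2 - 3m = 710, so 1024 ≥ 710.
For the inductive step, assume it holds for an arbitrary j ≥ 5, so 4^j ≥ 29j^2 - 3j.
Then 4^(j + 1) = 4·(4^j) ≥ 4·(29j^2 - 3j).
Also, for j ≥ 5 we have 4·(29j^2 - 3j) ≥ 29(j+1)^2 - 3(j+1), since 4·(29j^2 - 3j) − (29(j+1)^2 - 3(j+1)) = 87j^2 - 67j - 26, which is nonnegative for all j ≥ 5.
Combining, 4^(j + 1) ≥ 29(j+1)^2 - 3(j+1).
By the principle of mathematical induction, the result holds for all m ≥ 5.
Hence the smallest such n_0 is 5.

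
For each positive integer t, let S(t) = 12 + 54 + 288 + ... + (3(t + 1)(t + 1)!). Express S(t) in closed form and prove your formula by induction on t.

S(t) = 3(t + 2)! - 6

We claim S(t) = 3(t + 2)! - 6 for all t ≥ 1.
For the base case t = 1: S(1) = 12, and the closed form gives 12. They agree.
For the inductive step, assume it holds for an arbitrary i ≥ 1, so S(i) = 3(i + 2)! - 6.
Then S(i+1) = S(i) + (3(i + 2)(i + 2)!) = (3(i + 2)! - 6) + (3(i + 2)(i + 2)!).
Simplifying, S(i+1) = 3((i+1) + 2)! - 6,
which is the closed form with t = i+1.
This completes the induction.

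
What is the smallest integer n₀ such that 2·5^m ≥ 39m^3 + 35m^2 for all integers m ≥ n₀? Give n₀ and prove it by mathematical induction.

At m = 4: 1250 < 3056, so the inequality fails and n₀ ≥ 5. We prove 2·5^m ≥ 39m^3 + 35m^2 for all m ≥ 5.
When m = 5: 2·5^m = 6250 and 39m^3 + 35m^2 = 5750, so 6250 ≥ 5750.
Inductive step: assume the claim holds for m = r, so 2·5^r ≥ 39r^3 + 35r^2.
Then 2·5^(r + 1) = 5·(2·5^r) ≥ 5·(39r^3 + 35r^2).
Also, for r ≥ 5 we have 5·(39r^3 + 35r^2) ≥ 39(r+1)^3 + 35(r+1)^2, since 5·(39r^3 + 35r^2) − (39(r+1)^3 + 35(r+1)^2) = 156r^3 + 23r^2 - 187r - 74, which is nonnegative for all r ≥ 5.
Combining, 2·5^(r + 1) ≥ 39(r+1)^3 + 35(r+1)^2.
This completes the induction.
Hence the smallest such n₀ is 5.

n₀ = 5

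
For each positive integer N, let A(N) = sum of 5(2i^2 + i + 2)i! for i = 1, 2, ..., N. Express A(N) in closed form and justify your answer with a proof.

A(N) = (10N + 5)(N + 1)! - 5

We claim A(N) = (10N + 5)(N + 1)! - 5 for all N ≥ 1.
Base case (N = 1): A(1) = 25, and the closed form gives 25. They agree.
Inductive step: assume the claim holds for N = i, so A(i) = (10i + 5)(i + 1)! - 5.
Then A(i+1) = A(i) + (5(2i^2 + 5i + 5)(i + 1)!) = ((10i + 5)(i + 1)! - 5) + (5(2i^2 + 5i + 5)(i + 1)!).
Simplifying, A(i+1) = (10(i+1) + 5)((i+1) + 1)! - 5,
which is the closed form with N = i+1.
By induction, the statement is established for all N ≥ 1.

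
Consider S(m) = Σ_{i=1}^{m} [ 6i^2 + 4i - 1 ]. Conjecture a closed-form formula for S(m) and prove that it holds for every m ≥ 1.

S(m) = m(m + 2)(2m + 1)

We claim S(m) = m(m + 2)(2m + 1) for all m ≥ 1.
Base step (m = 1): S(1) = 9, and the closed form gives 9. They agree.
For the inductive step, assume it holds for an arbitrary i ≥ 1, so S(i) = i(2i^2 + 5i + 2).
Then S(i+1) = S(i) + (6i^2 + 16i + 9) = (i(2i^2 + 5i + 2)) + (6i^2 + 16i + 9).
Simplifying, S(i+1) = (i + 1)(i + 3)(2i + 3) = (i+1)((i+1) + 2)(2(i+1) + 1),
which is the closed form with m = i+1.
By the principle of mathematical induction, the result holds for all m ≥ 1.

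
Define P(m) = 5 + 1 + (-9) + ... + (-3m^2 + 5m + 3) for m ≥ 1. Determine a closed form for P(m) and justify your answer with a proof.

We claim P(m) = -m(m^2 - m - 5) for all m ≥ 1.
Base step (m = 1): P(1) = 5, and the closed form gives 5. They agree.
Suppose the result is true for m = k, so P(k) = k(-k^2 + k + 5).
Then P(k+1) = P(k) + (-3k^2 - k + 5) = (k(-k^2 + k + 5)) + (-3k^2 - k + 5).
Simplifying, P(k+1) = -(k + 1)(k^2 + k - 5) = -(k+1)((k+1)^2 - (k+1) - 5),
which is the closed form with m = k+1.
This completes the induction.

P(m) = -m(m^2 - m - 5)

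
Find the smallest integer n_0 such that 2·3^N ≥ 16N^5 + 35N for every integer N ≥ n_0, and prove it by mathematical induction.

At N = 13: 3188646 < 5941143, so the inequality fails and n_0 ≥ 14. We prove 2·3^N ≥ 16N^5 + 35N for all N ≥ 14.
Base case (N = 14): 2·3^N = 9565938 and 16N^5 + 35N = 8605674, so 9565938 ≥ 8605674.
Suppose the result is true for N = r, so 2·3^r ≥ 16r^5 + 35r.
Then 2·3^(r + 1) = 3·(2·3^r) ≥ 3·(16r^5 + 35r).
Also, for r ≥ 14 we have 3·(16r^5 + 35r) ≥ 16(r+1)^5 + 35(r+1), since 3·(16r^5 + 35r) − (16(r+1)^5 + 35(r+1)) = 32r^5 - 80r^4 - 160r^3 - 160r^2 - 10r - 51, which is nonnegative for all r ≥ 14.
Combining, 2·3^(r + 1) ≥ 16(r+1)^5 + 35(r+1).
By the principle of mathematical induction, the result holds for all N ≥ 14.
Hence the smallest such n_0 is 14.

n_0 = 14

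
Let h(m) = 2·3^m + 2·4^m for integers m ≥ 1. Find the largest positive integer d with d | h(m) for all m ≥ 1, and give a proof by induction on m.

Computing the first values: h(1) = 14 and h(2) = 50; gcd(14, 50) = 2, so d ≤ 2.
We prove 2 | 2·3^m + 2·4^m for all m ≥ 1 by induction on m.
Base case (m = 1): h(1) = 14 = 2·(7), so 2 | h(1).
Inductive step: suppose the statement holds for some j ≥ 1, i.e. 2 | h(j). Then
h(j+1) − 4·h(j) = (2·3^(j+1) + 2·4^(j+1)) − 4·(2·3^j + 2·4^j) = (2)·3^j·(3 − 4) = (-2)·3^j. Since 2 | h(j) by the inductive hypothesis, 2 | 4·h(j); and 2 | -2 since -2 = 2·-1. Therefore 2 | h(j+1).
By the principle of mathematical induction, the result holds for all m ≥ 1.
Therefore the largest such d is 2.

d = 2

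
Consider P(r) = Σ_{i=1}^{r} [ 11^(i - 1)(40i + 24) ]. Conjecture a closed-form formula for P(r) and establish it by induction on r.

P(r) = 2·11^r(2r + 1) - 2

We claim P(r) = 2·11^r(2r + 1) - 2 for all r ≥ 1.
For the base case r = 1: P(1) = 64, and the closed form gives 64. They agree.
Suppose the result is true for r = i, so P(i) = 2·11^i(2i + 1) - 2.
Then P(i+1) = P(i) + (11^i(40i + 64)) = (2·11^i(2i + 1) - 2) + (11^i(40i + 64)).
Simplifying, P(i+1) = 44·11^i·i + 66·11^i - 2 = 2·11^(i+1)(2(i+1) + 1) - 2,
which is the closed form with r = i+1.
Hence, by induction on r, the claim holds for every r ≥ 1.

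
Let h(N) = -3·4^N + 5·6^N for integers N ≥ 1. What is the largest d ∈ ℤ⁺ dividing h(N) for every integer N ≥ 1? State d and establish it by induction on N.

d = 6

Computing the first values: h(1) = 18 and h(2) = 132; gcd(18, 132) = 6, so d ≤ 6.
We prove 6 | -3·4^N + 5·6^N for all N ≥ 1 by induction on N.
For the base case N = 1: h(1) = 18 = 6·(3), so 6 | h(1).
Inductive step: assume the claim holds for N = p, i.e. 6 | h(p). Then
h(p+1) − 6·h(p) = (-3·4^(p+1) + 5·6^(p+1)) − 6·(-3·4^p + 5·6^p) = (-3)·4^p·(4 − 6) = (6)·4^p. Since 6 | h(p) by the inductive hypothesis, 6 | 6·h(p); and 6 | 6 since 6 = 6·1. Therefore 6 | h(p+1).
By induction, the statement is established for all N ≥ 1.
Therefore the largest such d is 6.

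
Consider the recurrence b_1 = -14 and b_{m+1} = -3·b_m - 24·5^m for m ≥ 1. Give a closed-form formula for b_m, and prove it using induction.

b_m = (-3)^(m - 1) - 3·5^m

Computing the first terms: b_1 = -14, b_2 = -78, b_3 = -366. This suggests b_m = (-3)^(m - 1) - 3·5^m.
Base step (m = 1): the formula gives -14 = -14 = b_1.
Inductive step: suppose the statement holds for some i ≥ 1, so b_i = (-3)^(i - 1) - 3·5^i.
Then b_{i+1} = -3·b_i - 24·5^i = -3·((-3)^(i - 1) - 3·5^i) - 24·5^i = (-3)^i - 3·5^(i + 1) = (-3)^((i+1) - 1) - 3·5^(i+1),
which is the claimed formula at m = i+1.
By the principle of mathematical induction, the result holds for all m ≥ 1.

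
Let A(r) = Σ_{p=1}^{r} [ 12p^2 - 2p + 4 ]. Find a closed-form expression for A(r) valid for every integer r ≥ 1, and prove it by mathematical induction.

We claim A(r) = r(4r^2 + 5r + 5) for all r ≥ 1.
Base case (r = 1): A(1) = 14, and the closed form gives 14. They agree.
Suppose the result is true for r = p, so A(p) = p(4p^2 + 5p + 5).
Then A(p+1) = A(p) + (12p^2 + 22p + 14) = (p(4p^2 + 5p + 5)) + (12p^2 + 22p + 14).
Simplifying, A(p+1) = (p + 1)(4p^2 + 13p + 14) = (p+1)(4(p+1)^2 + 5(p+1) + 5),
which is the closed form with r = p+1.
This completes the induction.

A(r) = r(4r^2 + 5r + 5)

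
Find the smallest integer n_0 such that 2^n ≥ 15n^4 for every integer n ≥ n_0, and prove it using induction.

At n = 21: 2097152 < 2917215, so the inequality fails and n_0 ≥ 22. We prove 2^n ≥ 15n^4 for all n ≥ 22.
Base case (n = 22): 2^n = 4194304 and 15n^4 = 3513840, so 4194304 ≥ 3513840.
Inductive step: assume the claim holds for n = i, so 2^i ≥ 15i^4.
Then 2^(i + 1) = 2·(2^i) ≥ 2·(15i^4).
Also, for i ≥ 22 we have 2·(15i^4) ≥ 15(i+1)^4, since 2 ≥ (1 + 1/i)^4 for all i ≥ 22.
Combining, 2^(i + 1) ≥ 15(i+1)^4.
Hence, by induction on n, the claim holds for every n ≥ 22.
Hence the smallest such n_0 is 22.

n_0 = 22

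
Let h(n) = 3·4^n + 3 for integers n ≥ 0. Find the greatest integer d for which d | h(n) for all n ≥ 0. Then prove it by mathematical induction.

Computing the first values: h(0) = 6 and h(1) = 15; gcd(6, 15) = 3, so d ≤ 3.
We prove 3 | 3·4^n + 3 for all n ≥ 0 by induction on n.
Base case (n = 0): h(0) = 6 = 3·(2), so 3 | h(0).
Inductive step: suppose the statement holds for some j ≥ 0, i.e. 3 | h(j). Then
h(j+1) = 3·4^(j+1) + 3 = 4·(3·4^j + 3) - 9 = 4·h(j) - 9. The first term is divisible by 3 by the inductive hypothesis, and -9 is divisible by 3. Hence 3 | h(j+1).
This completes the induction.
Therefore the largest such d is 3.

d = 3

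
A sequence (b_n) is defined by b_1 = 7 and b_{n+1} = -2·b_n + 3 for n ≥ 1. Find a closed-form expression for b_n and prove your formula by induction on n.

b_n = -3(-2)^n + 1

Computing the first terms: b_1 = 7, b_2 = -11, b_3 = 25. This suggests b_n = -3(-2)^n + 1.
For the base case n = 1: the formula gives 7 = 7 = b_1.
For the inductive step, assume it holds for an arbitrary m ≥ 1, so b_m = -3(-2)^m + 1.
Then b_{m+1} = -2·b_m + 3 = -2·(-3(-2)^m + 1) + 3 = -3(-2)^(m + 1) + 1,
which is the claimed formula at n = m+1.
Hence, by induction on n, the claim holds for every n ≥ 1.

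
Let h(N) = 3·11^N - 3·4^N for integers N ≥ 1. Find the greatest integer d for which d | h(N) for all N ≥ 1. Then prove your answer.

d = 21

Computing the first values: h(1) = 21 and h(2) = 315; gcd(21, 315) = 21, so d ≤ 21.
We prove 21 | 3·11^N - 3·4^N for all N ≥ 1 by induction on N.
Base step (N = 1): h(1) = 21 = 21·(1), so 21 | h(1).
Inductive step: suppose the statement holds for some k ≥ 1, i.e. 21 | h(k). Then
h(k+1) − 11·h(k) = (3·11^(k+1) - 3·4^(k+1)) − 11·(3·11^k - 3·4^k) = (-3)·4^k·(4 − 11) = (21)·4^k. Since 21 | h(k) by the inductive hypothesis, 21 | 11·h(k); and 21 | 21 since 21 = 21·1. Therefore 21 | h(k+1).
By the principle of mathematical induction, the result holds for all N ≥ 1.
Therefore the largest such d is 21.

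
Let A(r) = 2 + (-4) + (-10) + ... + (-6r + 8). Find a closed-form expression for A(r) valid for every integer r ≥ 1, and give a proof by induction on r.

We claim A(r) = -r(3r - 5) for all r ≥ 1.
Base step (r = 1): A(1) = 2, and the closed form gives 2. They agree.
Inductive step: assume the claim holds for r = k, so A(k) = k(-3k + 5).
Then A(k+1) = A(k) + (-6k + 2) = (k(-3k + 5)) + (-6k + 2).
Simplifying, A(k+1) = -(k + 1)(3k - 2) = -(k+1)(3(k+1) - 5),
which is the closed form with r = k+1.
By the principle of mathematical induction, the result holds for all r ≥ 1.

A(r) = -r(3r - 5)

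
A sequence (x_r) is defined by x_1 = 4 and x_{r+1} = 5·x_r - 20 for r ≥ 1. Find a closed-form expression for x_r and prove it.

x_r = -5^(r - 1) + 5

Computing the first terms: x_1 = 4, x_2 = 0, x_3 = -20. This suggests x_r = -5^(r - 1) + 5.
Base case (r = 1): the formula gives 4 = 4 = x_1.
Suppose the result is true for r = m, so x_m = -5^(m - 1) + 5.
Then x_{m+1} = 5·x_m - 20 = 5·(-5^(m - 1) + 5) - 20 = -5^m + 5 = -5^((m+1) - 1) + 5,
which is the claimed formula at r = m+1.
Hence, by induction on r, the claim holds for every r ≥ 1.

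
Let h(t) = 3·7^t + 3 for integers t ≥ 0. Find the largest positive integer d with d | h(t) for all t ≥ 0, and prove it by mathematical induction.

Computing the first values: h(0) = 6 and h(1) = 24; gcd(6, 24) = 6, so d ≤ 6.
We prove 6 | 3·7^t + 3 for all t ≥ 0 by induction on t.
When t = 0: h(0) = 6 = 6·(1), so 6 | h(0).
Inductive step: assume the claim holds for t = r, i.e. 6 | h(r). Then
h(r+1) = 3·7^(r+1) + 3 = 7·(3·7^r + 3) - 18 = 7·h(r) - 18. The first term is divisible by 6 by the inductive hypothesis, and -18 is divisible by 6. Hence 6 | h(r+1).
By induction, the statement is established for all t ≥ 0.
Therefore the largest such d is 6.

d = 6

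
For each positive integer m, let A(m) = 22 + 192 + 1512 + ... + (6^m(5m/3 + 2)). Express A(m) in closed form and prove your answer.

A(m) = 2·6^m(m + 1) - 2

We claim A(m) = 2·6^m(m + 1) - 2 for all m ≥ 1.
Base step (m = 1): A(1) = 22, and the closed form gives 22. They agree.
Suppose the result is true for m = r, so A(r) = 2·6^r(r + 1) - 2.
Then A(r+1) = A(r) + (6^r(10r + 22)) = (2·6^r(r + 1) - 2) + (6^r(10r + 22)).
Simplifying, A(r+1) = 12·6^r·r + 24·6^r - 2 = 2·6^(r+1)((r+1) + 1) - 2,
which is the closed form with m = r+1.
By the principle of mathematical induction, the result holds for all m ≥ 1.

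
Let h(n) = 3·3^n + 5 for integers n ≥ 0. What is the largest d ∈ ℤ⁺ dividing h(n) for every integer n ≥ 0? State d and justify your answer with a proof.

d = 2

Computing the first values: h(0) = 8 and h(1) = 14; gcd(8, 14) = 2, so d ≤ 2.
We prove 2 | 3·3^n + 5 for all n ≥ 0 by induction on n.
When n = 0: h(0) = 8 = 2·(4), so 2 | h(0).
For the inductive step, assume it holds for an arbitrary k ≥ 0, i.e. 2 | h(k). Then
h(k+1) = 3·3^(k+1) + 5 = 3·(3·3^k + 5) - 10 = 3·h(k) - 10. The first term is divisible by 2 by the inductive hypothesis, and -10 is divisible by 2. Hence 2 | h(k+1).
This completes the induction.
Therefore the largest such d is 2.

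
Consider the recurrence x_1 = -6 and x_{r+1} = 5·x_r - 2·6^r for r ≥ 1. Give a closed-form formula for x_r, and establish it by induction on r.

x_r = 6·5^(r - 1) - 2·6^r

Computing the first terms: x_1 = -6, x_2 = -42, x_3 = -282. This suggests x_r = 6·5^(r - 1) - 2·6^r.
When r = 1: the formula gives -6 = -6 = x_1.
Inductive step: assume the claim holds for r = i, so x_i = 6·5^(i - 1) - 2·6^i.
Then x_{i+1} = 5·x_i - 2·6^i = 5·(6·5^(i - 1) - 2·6^i) - 2·6^i = 6·5^i - 2·6^(i + 1) = 6·5^((i+1) - 1) - 2·6^(i+1),
which is the claimed formula at r = i+1.
Hence, by induction on r, the claim holds for every r ≥ 1.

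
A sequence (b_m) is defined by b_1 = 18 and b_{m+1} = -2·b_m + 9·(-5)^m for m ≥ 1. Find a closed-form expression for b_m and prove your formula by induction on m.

Computing the first terms: b_1 = 18, b_2 = -81, b_3 = 387. This suggests b_m = 3(-2)^(m - 1) - 3(-5)^m.
For the base case m = 1: the formula gives 18 = 18 = b_1.
Inductive step: assume the claim holds for m = j, so b_j = 3(-2)^(j - 1) - 3(-5)^j.
Then b_{j+1} = -2·b_j + 9·(-5)^j = -2·(3(-2)^(j - 1) - 3(-5)^j) + 9·(-5)^j = 3(-2)^j - 3(-5)^(j + 1) = 3(-2)^((j+1) - 1) - 3(-5)^(j+1),
which is the claimed formula at m = j+1.
By the principle of mathematical induction, the result holds for all m ≥ 1.

b_m = 3(-2)^(m - 1) - 3(-5)^m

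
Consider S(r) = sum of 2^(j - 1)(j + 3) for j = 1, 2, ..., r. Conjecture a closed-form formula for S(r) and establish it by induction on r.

We claim S(r) = 2^r(r + 2) - 2 for all r ≥ 1.
When r = 1: S(1) = 4, and the closed form gives 4. They agree.
Inductive step: suppose the statement holds for some j ≥ 1, so S(j) = 2^j(j + 2) - 2.
Then S(j+1) = S(j) + (2^j(j + 4)) = (2^j(j + 2) - 2) + (2^j(j + 4)).
Simplifying, S(j+1) = 2·2^j·j + 6·2^j - 2 = 2^(j+1)((j+1) + 2) - 2,
which is the closed form with r = j+1.
Hence, by induction on r, the claim holds for every r ≥ 1.

S(r) = 2^r(r + 2) - 2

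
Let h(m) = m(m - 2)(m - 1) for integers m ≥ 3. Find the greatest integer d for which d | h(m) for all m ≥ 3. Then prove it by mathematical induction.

d = 6

Computing the first values: h(3) = 6 and h(4) = 24; gcd(6, 24) = 6, so d ≤ 6.
We prove 6 | m(m - 2)(m - 1) for all m ≥ 3 by induction on m.
Base case (m = 3): h(3) = 6 = 6·(1), so 6 | h(3).
Suppose the result is true for m = j, i.e. 6 | h(j). Then
h(j+1) − h(j) = (j-1)·j·(j+1) − (j-2)·(j-1)·j = (j-1)·j·[(j+1) − (j-2)] = 3·(j-1)·j. The product of 2 consecutive integers is divisible by (2)! = 2, so h(j+1) − h(j) is divisible by 3·2 = 6. By the inductive hypothesis 6 | h(j), hence 6 | h(j+1).
By induction, the statement is established for all m ≥ 3.
Therefore the largest such d is 6.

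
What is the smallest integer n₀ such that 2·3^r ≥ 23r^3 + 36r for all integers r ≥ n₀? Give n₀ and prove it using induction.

At r = 7: 4374 < 8141, so the inequality fails and n₀ ≥ 8. We prove 2·3^r ≥ 23r^3 + 36r for all r ≥ 8.
Base step (r = 8): 2·3^r = 13122 and 23r^3 + 36r = 12064, so 13122 ≥ 12064.
Suppose the result is true for r = i, so 2·3^i ≥ 23i^3 + 36i.
Then 2·3^(i + 1) = 3·(2·3^i) ≥ 3·(23i^3 + 36i).
Also, for i ≥ 8 we have 3·(23i^3 + 36i) ≥ 23(i+1)^3 + 36(i+1), since 3·(23i^3 + 36i) − (23(i+1)^3 + 36(i+1)) = 46i^3 - 69i^2 + 3i - 59, which is nonnegative for all i ≥ 8.
Combining, 2·3^(i + 1) ≥ 23(i+1)^3 + 36(i+1).
By the principle of mathematical induction, the result holds for all r ≥ 8.
Hence the smallest such n₀ is 8.

n₀ = 8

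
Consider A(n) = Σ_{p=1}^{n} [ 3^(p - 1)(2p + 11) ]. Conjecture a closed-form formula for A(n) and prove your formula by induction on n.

We claim A(n) = 3^n(n + 5) - 5 for all n ≥ 1.
Base step (n = 1): A(1) = 13, and the closed form gives 13. They agree.
Inductive step: assume the claim holds for n = p, so A(p) = 3^p(p + 5) - 5.
Then A(p+1) = A(p) + (3^p(2p + 13)) = (3^p(p + 5) - 5) + (3^p(2p + 13)).
Simplifying, A(p+1) = 3·3^p·p + 18·3^p - 5 = 3^(p+1)((p+1) + 5) - 5,
which is the closed form with n = p+1.
By the principle of mathematical induction, the result holds for all n ≥ 1.

A(n) = 3^n(n + 5) - 5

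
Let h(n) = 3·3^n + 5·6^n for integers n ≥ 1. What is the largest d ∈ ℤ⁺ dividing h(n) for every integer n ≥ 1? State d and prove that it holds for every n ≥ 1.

Computing the first values: h(1) = 39 and h(2) = 207; gcd(39, 207) = 3, so d ≤ 3.
We prove 3 | 3·3^n + 5·6^n for all n ≥ 1 by induction on n.
When n = 1: h(1) = 39 = 3·(13), so 3 | h(1).
Inductive step: suppose the statement holds for some r ≥ 1, i.e. 3 | h(r). Then
h(r+1) − 6·h(r) = (3·3^(r+1) + 5·6^(r+1)) − 6·(3·3^r + 5·6^r) = (3)·3^r·(3 − 6) = (-9)·3^r. Since 3 | h(r) by the inductive hypothesis, 3 | 6·h(r); and 3 | -9 since -9 = 3·-3. Therefore 3 | h(r+1).
Hence, by induction on n, the claim holds for every n ≥ 1.
Therefore the largest such d is 3.

d = 3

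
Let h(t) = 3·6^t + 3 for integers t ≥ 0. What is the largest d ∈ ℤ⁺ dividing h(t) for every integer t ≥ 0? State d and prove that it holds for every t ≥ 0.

d = 3

Computing the first values: h(0) = 6 and h(1) = 21; gcd(6, 21) = 3, so d ≤ 3.
We prove 3 | 3·6^t + 3 for all t ≥ 0 by induction on t.
For the base case t = 0: h(0) = 6 = 3·(2), so 3 | h(0).
For the inductive step, assume it holds for an arbitrary m ≥ 0, i.e. 3 | h(m). Then
h(m+1) = 3·6^(m+1) + 3 = 6·(3·6^m + 3) - 15 = 6·h(m) - 15. The first term is divisible by 3 by the inductive hypothesis, and -15 is divisible by 3. Hence 3 | h(m+1).
This completes the induction.
Therefore the largest such d is 3.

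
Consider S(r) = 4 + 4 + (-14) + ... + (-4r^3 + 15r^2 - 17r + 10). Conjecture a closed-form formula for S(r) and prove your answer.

S(r) = -r(r^3 - 3r^2 + 2r - 4)

We claim S(r) = -r(r^3 - 3r^2 + 2r - 4) for all r ≥ 1.
For the base case r = 1: S(1) = 4, and the closed form gives 4. They agree.
Inductive step: assume the claim holds for r = p, so S(p) = p(-p^3 + 3p^2 - 2p + 4).
Then S(p+1) = S(p) + (-4p^3 + 3p^2 + p + 4) = (p(-p^3 + 3p^2 - 2p + 4)) + (-4p^3 + 3p^2 + p + 4).
Simplifying, S(p+1) = -(p + 1)(p^3 - p - 4) = -(p+1)((p+1)^3 - 3(p+1)^2 + 2(p+1) - 4),
which is the closed form with r = p+1.
By the principle of mathematical induction, the result holds for all r ≥ 1.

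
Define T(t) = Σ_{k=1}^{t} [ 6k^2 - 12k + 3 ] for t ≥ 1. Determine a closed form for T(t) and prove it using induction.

We claim T(t) = t(t - 2)(2t + 1) for all t ≥ 1.
Base step (t = 1): T(1) = -3, and the closed form gives -3. They agree.
Inductive step: suppose the statement holds for some k ≥ 1, so T(k) = k(2k^2 - 3k - 2).
Then T(k+1) = T(k) + (6k^2 - 3) = (k(2k^2 - 3k - 2)) + (6k^2 - 3).
Simplifying, T(k+1) = (k - 1)(k + 1)(2k + 3) = (k+1)((k+1) - 2)(2(k+1) + 1),
which is the closed form with t = k+1.
This completes the induction.

T(t) = t(t - 2)(2t + 1)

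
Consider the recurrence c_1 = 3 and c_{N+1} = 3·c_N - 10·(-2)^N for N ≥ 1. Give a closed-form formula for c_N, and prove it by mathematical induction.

Computing the first terms: c_1 = 3, c_2 = 29, c_3 = 47. This suggests c_N = -(-2)^(N + 1) + 7·3^(N - 1).
Base step (N = 1): the formula gives 3 = 3 = c_1.
Inductive step: suppose the statement holds for some m ≥ 1, so c_m = -(-2)^(m + 1) + 7·3^(m - 1).
Then c_{m+1} = 3·c_m - 10·(-2)^m = 3·(-(-2)^(m + 1) + 7·3^(m - 1)) - 10·(-2)^m = -(-2)^(m + 2) + 7·3^m = -(-2)^((m+1) + 1) + 7·3^((m+1) - 1),
which is the claimed formula at N = m+1.
Hence, by induction on N, the claim holds for every N ≥ 1.

c_N = -(-2)^(N + 1) + 7·3^(N - 1)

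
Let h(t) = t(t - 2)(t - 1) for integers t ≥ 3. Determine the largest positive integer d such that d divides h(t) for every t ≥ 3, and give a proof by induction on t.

d = 6

Computing the first values: h(3) = 6 and h(4) = 24; gcd(6, 24) = 6, so d ≤ 6.
We prove 6 | t(t - 2)(t - 1) for all t ≥ 3 by induction on t.
Base step (t = 3): h(3) = 6 = 6·(1), so 6 | h(3).
Inductive step: assume the claim holds for t = r, i.e. 6 | h(r). Then
h(r+1) − h(r) = (r-1)·r·(r+1) − (r-2)·(r-1)·r = (r-1)·r·[(r+1) − (r-2)] = 3·(r-1)·r. The product of 2 consecutive integers is divisible by (2)! = 2, so h(r+1) − h(r) is divisible by 3·2 = 6. By the inductive hypothesis 6 | h(r), hence 6 | h(r+1).
Hence, by induction on t, the claim holds for every t ≥ 3.
Therefore the largest such d is 6.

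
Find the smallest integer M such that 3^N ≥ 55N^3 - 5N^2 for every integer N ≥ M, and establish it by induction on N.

M = 10

At N = 9: 19683 < 39690, so the inequality fails and M ≥ 10. We prove 3^N ≥ 55N^3 - 5N^2 for all N ≥ 10.
Base step (N = 10): 3^N = 59049 and 55N^3 - 5N^2 = 54500, so 59049 ≥ 54500.
For the inductive step, assume it holds for an arbitrary p ≥ 10, so 3^p ≥ 55p^3 - 5p^2.
Then 3^(p + 1) = 3·(3^p) ≥ 3·(55p^3 - 5p^2).
Also, for p ≥ 10 we have 3·(55p^3 - 5p^2) ≥ 55(p+1)^3 - 5(p+1)^2, since 3·(55p^3 - 5p^2) − (55(p+1)^3 - 5(p+1)^2) = 110p^3 - 175p^2 - 155p - 50, which is nonnegative for all p ≥ 10.
Combining, 3^(p + 1) ≥ 55(p+1)^3 - 5(p+1)^2.
By the principle of mathematical induction, the result holds for all N ≥ 10.
Hence the smallest such M is 10.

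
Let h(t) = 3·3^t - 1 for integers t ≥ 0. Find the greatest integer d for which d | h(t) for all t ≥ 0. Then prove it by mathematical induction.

d = 2

Computing the first values: h(0) = 2 and h(1) = 8; gcd(2, 8) = 2, so d ≤ 2.
We prove 2 | 3·3^t - 1 for all t ≥ 0 by induction on t.
For the base case t = 0: h(0) = 2 = 2·(1), so 2 | h(0).
For the inductive step, assume it holds for an arbitrary k ≥ 0, i.e. 2 | h(k). Then
h(k+1) = 3·3^(k+1) - 1 = 3·(3·3^k - 1) + 2 = 3·h(k) + 2. The first term is divisible by 2 by the inductive hypothesis, and 2 is divisible by 2. Hence 2 | h(k+1).
Hence, by induction on t, the claim holds for every t ≥ 0.
Therefore the largest such d is 2.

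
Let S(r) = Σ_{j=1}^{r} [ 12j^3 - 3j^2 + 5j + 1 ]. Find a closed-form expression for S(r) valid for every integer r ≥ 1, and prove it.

S(r) = r(3r^3 + 5r^2 + 4r + 3)

We claim S(r) = r(3r^3 + 5r^2 + 4r + 3) for all r ≥ 1.
For the base case r = 1: S(1) = 15, and the closed form gives 15. They agree.
Inductive step: suppose the statement holds for some j ≥ 1, so S(j) = j(3j^3 + 5j^2 + 4j + 3).
Then S(j+1) = S(j) + (12j^3 + 33j^2 + 35j + 15) = (j(3j^3 + 5j^2 + 4j + 3)) + (12j^3 + 33j^2 + 35j + 15).
Simplifying, S(j+1) = (j + 1)(3j^3 + 14j^2 + 23j + 15) = (j+1)(3(j+1)^3 + 5(j+1)^2 + 4(j+1) + 3),
which is the closed form with r = j+1.
By induction, the statement is established for all r ≥ 1.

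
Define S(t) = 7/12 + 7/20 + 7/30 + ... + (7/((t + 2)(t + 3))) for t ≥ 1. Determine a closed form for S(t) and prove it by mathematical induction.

S(t) = 7t/(3(t + 3))

We claim S(t) = 7t/(3(t + 3)) for all t ≥ 1.
For the base case t = 1: S(1) = 7/12, and the closed form gives 7/12. They agree.
For the inductive step, assume it holds for an arbitrary i ≥ 1, so S(i) = 7i/(3(i + 3)).
Then S(i+1) = S(i) + (7/((i + 3)(i + 4))) = (7i/(3(i + 3))) + (7/((i + 3)(i + 4))).
Simplifying, S(i+1) = 7(i + 1)/(3(i + 4)) = 7(i+1)/(3((i+1) + 3)),
which is the closed form with t = i+1.
By induction, the statement is established for all t ≥ 1.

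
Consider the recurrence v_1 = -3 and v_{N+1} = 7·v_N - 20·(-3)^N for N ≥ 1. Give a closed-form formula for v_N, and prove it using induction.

Computing the first terms: v_1 = -3, v_2 = 39, v_3 = 93. This suggests v_N = 2(-3)^N + 3·7^(N - 1).
When N = 1: the formula gives -3 = -3 = v_1.
Inductive step: assume the claim holds for N = i, so v_i = 2(-3)^i + 3·7^(i - 1).
Then v_{i+1} = 7·v_i - 20·(-3)^i = 7·(2(-3)^i + 3·7^(i - 1)) - 20·(-3)^i = 2(-3)^(i + 1) + 3·7^i = 2(-3)^(i+1) + 3·7^((i+1) - 1),
which is the claimed formula at N = i+1.
By induction, the statement is established for all N ≥ 1.

v_N = 2(-3)^N + 3·7^(N - 1)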